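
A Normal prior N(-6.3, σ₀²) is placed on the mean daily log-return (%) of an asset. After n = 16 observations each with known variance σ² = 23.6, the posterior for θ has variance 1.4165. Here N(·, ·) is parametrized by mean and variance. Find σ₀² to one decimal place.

σ₀² = 35.7

Posterior precision equals prior precision plus data precision: 1/σ_n² = 1/σ₀² + n/σ².
So 1/σ₀² = 1/1.4165 − 16/23.6 = 0.705965 − 0.677966 = 0.027999.
Hence σ₀² = 1/0.027999 ≈ 35.7.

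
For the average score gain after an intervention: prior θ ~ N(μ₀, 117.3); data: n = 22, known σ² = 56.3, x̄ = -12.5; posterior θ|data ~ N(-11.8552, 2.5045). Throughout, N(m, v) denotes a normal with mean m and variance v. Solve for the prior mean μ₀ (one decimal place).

With known observation variance, the Normal–Normal posterior has precision τ_n = τ₀ + n/σ² and mean μ_n = (τ₀μ₀ + (n/σ²)x̄)/τ_n.
Here τ₀ = 1/117.3 = 0.008525 and τ_data = 22/56.3 = 0.390764, so τ_n = 0.399289.
Rearranging for μ₀: μ₀ = (μ_n·τ_n − τ_data·x̄)/τ₀ = (-11.8552·0.399289 − 0.390764·-12.5) / 0.008525 = 0.150899/0.008525 ≈ 17.7.

μ₀ = 17.7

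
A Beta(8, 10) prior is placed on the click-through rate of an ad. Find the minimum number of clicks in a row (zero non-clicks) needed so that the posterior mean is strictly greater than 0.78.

k = 28

After k clicks and 0 non-clicks the posterior is Beta(8+k, 10), with mean (8+k)/(8+10+k).
Set (8+k)/(18+k) > 0.78 and solve: k > (0.78·18 − 8)/(1 − 0.78) = 27.455.
The smallest integer exceeding 27.455 is 28, and checking k=28: (36)/(46) = 0.7826 > 0.78.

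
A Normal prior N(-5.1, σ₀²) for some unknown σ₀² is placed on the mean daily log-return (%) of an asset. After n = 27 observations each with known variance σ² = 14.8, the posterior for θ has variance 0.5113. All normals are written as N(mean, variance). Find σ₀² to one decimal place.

Posterior precision equals prior precision plus data precision: 1/σ_n² = 1/σ₀² + n/σ².
So 1/σ₀² = 1/0.5113 − 27/14.8 = 1.955799 − 1.824324 = 0.131475.
Hence σ₀² = 1/0.131475 ≈ 7.6.

σ₀² = 7.6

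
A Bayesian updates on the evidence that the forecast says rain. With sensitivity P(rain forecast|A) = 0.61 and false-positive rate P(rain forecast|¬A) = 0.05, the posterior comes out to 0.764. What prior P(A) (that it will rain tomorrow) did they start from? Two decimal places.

P(A) = 0.21

Bayes' rule in odds form gives O(A|E) = O(A)·[P(E|A)/P(E|¬A)], hence O(A) = O(A|E)/LR.
Posterior odds = 0.764/(1−0.764) = 3.2373. LR = 0.61/0.05 = 12.2000.
Prior odds = 3.2373/12.2000 = 0.2654, so P(A) = 0.2654/(1+0.2654) ≈ 0.21.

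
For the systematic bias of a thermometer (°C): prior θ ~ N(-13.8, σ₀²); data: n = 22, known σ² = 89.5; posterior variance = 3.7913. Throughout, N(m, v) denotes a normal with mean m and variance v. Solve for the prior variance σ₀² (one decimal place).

σ₀² = 55.7

For the Normal–Normal model with known σ², precisions add: τ_n = τ₀ + n/σ².
So 1/σ₀² = 1/3.7913 − 22/89.5 = 0.263762 − 0.245810 = 0.017952.
Hence σ₀² = 1/0.017952 ≈ 55.7.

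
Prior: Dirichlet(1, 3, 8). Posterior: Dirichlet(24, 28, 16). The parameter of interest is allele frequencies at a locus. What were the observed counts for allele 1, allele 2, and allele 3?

For a Dirichlet(α) prior with multinomial counts c, the posterior is Dirichlet(α + c) componentwise.
Counts are posterior − prior componentwise: 24−1=23, 28−3=25, 16−8=8.

counts (23, 25, 8)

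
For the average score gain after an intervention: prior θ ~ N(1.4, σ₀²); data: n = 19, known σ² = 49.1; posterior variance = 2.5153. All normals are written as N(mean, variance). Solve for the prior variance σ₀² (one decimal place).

σ₀² = 94.3

Posterior precision equals prior precision plus data precision: 1/σ_n² = 1/σ₀² + n/σ².
So 1/σ₀² = 1/2.5153 − 19/49.1 = 0.397567 − 0.386965 = 0.010602.
Hence σ₀² = 1/0.010602 ≈ 94.3.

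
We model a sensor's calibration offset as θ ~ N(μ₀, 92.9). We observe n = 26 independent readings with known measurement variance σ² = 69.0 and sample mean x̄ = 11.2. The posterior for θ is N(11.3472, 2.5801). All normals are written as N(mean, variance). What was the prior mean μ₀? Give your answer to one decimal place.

μ₀ = 16.5

The posterior mean is a precision-weighted average: μ_n = (τ₀μ₀ + τ_data·x̄)/(τ₀+τ_data), with τ₀=1/σ₀² and τ_data=n/σ².
Here τ₀ = 1/92.9 = 0.010764 and τ_data = 26/69.0 = 0.376812, so τ_n = 0.387576.
Rearranging for μ₀: μ₀ = (μ_n·τ_n − τ_data·x̄)/τ₀ = (11.3472·0.387576 − 0.376812·11.2) / 0.010764 = 0.177608/0.010764 ≈ 16.5.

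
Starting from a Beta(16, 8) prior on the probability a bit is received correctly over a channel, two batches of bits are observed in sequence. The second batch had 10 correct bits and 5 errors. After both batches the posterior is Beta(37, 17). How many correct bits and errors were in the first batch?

11 correct bits and 4 errors

Because Beta–binomial updating is additive in the counts, the combined data contributed (α_post−α_prior, β_post−β_prior) successes and failures.
Total across both batches: 37−16=21 correct bits, 17−8=9 errors.
Subtract the second batch: 21−10=11 correct bits and 9−5=4 errors.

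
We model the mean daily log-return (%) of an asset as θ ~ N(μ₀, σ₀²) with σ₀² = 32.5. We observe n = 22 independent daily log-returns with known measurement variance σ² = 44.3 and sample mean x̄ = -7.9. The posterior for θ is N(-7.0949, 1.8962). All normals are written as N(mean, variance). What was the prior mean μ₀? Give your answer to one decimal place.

With known observation variance, the Normal–Normal posterior has precision τ_n = τ₀ + n/σ² and mean μ_n = (τ₀μ₀ + (n/σ²)x̄)/τ_n.
Here τ₀ = 1/32.5 = 0.030769 and τ_data = 22/44.3 = 0.496614, so τ_n = 0.527383.
Rearranging for μ₀: μ₀ = (μ_n·τ_n − τ_data·x̄)/τ₀ = (-7.0949·0.527383 − 0.496614·-7.9) / 0.030769 = 0.181521/0.030769 ≈ 5.9.

μ₀ = 5.9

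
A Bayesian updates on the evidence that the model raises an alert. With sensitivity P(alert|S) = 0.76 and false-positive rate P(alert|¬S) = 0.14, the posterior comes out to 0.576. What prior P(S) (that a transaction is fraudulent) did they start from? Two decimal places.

In odds form, posterior odds = prior odds × likelihood ratio, so prior odds = posterior odds ÷ LR.
Posterior odds = 0.576/(1−0.576) = 1.3585. LR = 0.76/0.14 = 5.4286.
Prior odds = 1.3585/5.4286 = 0.2502, so P(S) = 0.2502/(1+0.2502) ≈ 0.20.

P(S) = 0.20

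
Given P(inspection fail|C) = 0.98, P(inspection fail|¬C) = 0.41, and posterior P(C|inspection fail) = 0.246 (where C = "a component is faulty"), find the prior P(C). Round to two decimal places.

Bayes' rule in odds form gives O(C|E) = O(C)·[P(E|C)/P(E|¬C)], hence O(C) = O(C|E)/LR.
Posterior odds = 0.246/(1−0.246) = 0.3263. LR = 0.98/0.41 = 2.3902.
Prior odds = 0.3263/2.3902 = 0.1365, so P(C) = 0.1365/(1+0.1365) ≈ 0.12.

P(C) = 0.12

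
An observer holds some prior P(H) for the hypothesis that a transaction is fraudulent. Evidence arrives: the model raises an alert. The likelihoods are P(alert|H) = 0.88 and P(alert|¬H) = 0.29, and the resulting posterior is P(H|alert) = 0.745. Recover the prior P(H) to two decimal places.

P(H) = 0.49

Bayes' rule in odds form gives O(H|E) = O(H)·[P(E|H)/P(E|¬H)], hence O(H) = O(H|E)/LR.
Posterior odds = 0.745/(1−0.745) = 2.9216. LR = 0.88/0.29 = 3.0345.
Prior odds = 2.9216/3.0345 = 0.9628, so P(H) = 0.9628/(1+0.9628) ≈ 0.49.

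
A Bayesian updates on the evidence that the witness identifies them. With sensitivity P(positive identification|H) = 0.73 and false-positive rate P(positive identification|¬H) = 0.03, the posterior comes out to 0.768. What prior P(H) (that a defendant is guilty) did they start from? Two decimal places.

In odds form, posterior odds = prior odds × likelihood ratio, so prior odds = posterior odds ÷ LR.
Posterior odds = 0.768/(1−0.768) = 3.3103. LR = 0.73/0.03 = 24.3333.
Prior odds = 3.3103/24.3333 = 0.1360, so P(H) = 0.1360/(1+0.1360) ≈ 0.12.

P(H) = 0.12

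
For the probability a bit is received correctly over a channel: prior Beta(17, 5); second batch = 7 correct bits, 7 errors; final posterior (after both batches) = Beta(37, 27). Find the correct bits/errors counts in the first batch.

13 correct bits and 15 errors

Because Beta–binomial updating is additive in the counts, the combined data contributed (α_post−α_prior, β_post−β_prior) successes and failures.
Total across both batches: 37−17=20 correct bits, 27−5=22 errors.
Subtract the second batch: 20−7=13 correct bits and 22−7=15 errors.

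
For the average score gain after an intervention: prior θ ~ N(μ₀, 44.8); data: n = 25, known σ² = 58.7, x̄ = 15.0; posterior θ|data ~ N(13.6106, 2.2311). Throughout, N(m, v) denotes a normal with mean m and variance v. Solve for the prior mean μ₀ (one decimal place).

With known observation variance, the Normal–Normal posterior has precision τ_n = τ₀ + n/σ² and mean μ_n = (τ₀μ₀ + (n/σ²)x̄)/τ_n.
Here τ₀ = 1/44.8 = 0.022321 and τ_data = 25/58.7 = 0.425894, so τ_n = 0.448215.
Rearranging for μ₀: μ₀ = (μ_n·τ_n − τ_data·x̄)/τ₀ = (13.6106·0.448215 − 0.425894·15.0) / 0.022321 = -0.287935/0.022321 ≈ -12.9.

μ₀ = -12.9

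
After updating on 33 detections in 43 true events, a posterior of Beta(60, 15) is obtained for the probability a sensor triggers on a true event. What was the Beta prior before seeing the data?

Under Beta–binomial conjugacy the posterior parameters are (α+s, β+f).
Subtract the data counts: 60−33=27, 15−10=5.

Beta(27, 5)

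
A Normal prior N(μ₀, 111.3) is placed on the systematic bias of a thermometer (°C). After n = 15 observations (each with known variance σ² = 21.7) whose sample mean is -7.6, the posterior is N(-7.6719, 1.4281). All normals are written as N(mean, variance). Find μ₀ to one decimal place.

μ₀ = -13.2

With known observation variance, the Normal–Normal posterior has precision τ_n = τ₀ + n/σ² and mean μ_n = (τ₀μ₀ + (n/σ²)x̄)/τ_n.
Here τ₀ = 1/111.3 = 0.008985 and τ_data = 15/21.7 = 0.691244, so τ_n = 0.700229.
Rearranging for μ₀: μ₀ = (μ_n·τ_n − τ_data·x̄)/τ₀ = (-7.6719·0.700229 − 0.691244·-7.6) / 0.008985 = -0.118632/0.008985 ≈ -13.2.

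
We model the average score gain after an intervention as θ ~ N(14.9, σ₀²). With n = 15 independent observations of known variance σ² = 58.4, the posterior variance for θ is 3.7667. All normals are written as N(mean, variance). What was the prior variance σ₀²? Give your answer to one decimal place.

σ₀² = 115.8

Posterior precision equals prior precision plus data precision: 1/σ_n² = 1/σ₀² + n/σ².
So 1/σ₀² = 1/3.7667 − 15/58.4 = 0.265484 − 0.256849 = 0.008635.
Hence σ₀² = 1/0.008635 ≈ 115.8.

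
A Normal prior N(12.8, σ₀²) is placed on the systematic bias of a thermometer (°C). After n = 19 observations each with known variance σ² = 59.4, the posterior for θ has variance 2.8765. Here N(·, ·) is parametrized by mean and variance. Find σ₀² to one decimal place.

σ₀² = 36.0

Posterior precision equals prior precision plus data precision: 1/σ_n² = 1/σ₀² + n/σ².
So 1/σ₀² = 1/2.8765 − 19/59.4 = 0.347645 − 0.319865 = 0.027780.
Hence σ₀² = 1/0.027780 ≈ 36.0.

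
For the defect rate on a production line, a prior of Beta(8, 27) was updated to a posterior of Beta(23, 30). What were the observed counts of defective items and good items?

A Beta(a, b) prior with s successes and f failures in binomial data gives a Beta(a+s, b+f) posterior.
So s = 23 − 8 = 15 and f = 30 − 27 = 3.

15 defective items and 3 good items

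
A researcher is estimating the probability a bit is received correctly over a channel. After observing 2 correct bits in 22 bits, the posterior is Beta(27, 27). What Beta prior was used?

Beta(25, 7)

Under Beta–binomial conjugacy the posterior parameters are (α+s, β+f).
So α = 27 − 2 = 25 and β = 27 − 20 = 7.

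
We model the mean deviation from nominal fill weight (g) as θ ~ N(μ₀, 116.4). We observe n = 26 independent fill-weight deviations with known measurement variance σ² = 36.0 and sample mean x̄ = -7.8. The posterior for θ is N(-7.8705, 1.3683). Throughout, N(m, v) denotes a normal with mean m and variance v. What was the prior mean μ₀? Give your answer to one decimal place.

With known observation variance, the Normal–Normal posterior has precision τ_n = τ₀ + n/σ² and mean μ_n = (τ₀μ₀ + (n/σ²)x̄)/τ_n.
Here τ₀ = 1/116.4 = 0.008591 and τ_data = 26/36.0 = 0.722222, so τ_n = 0.730813.
Rearranging for μ₀: μ₀ = (μ_n·τ_n − τ_data·x̄)/τ₀ = (-7.8705·0.730813 − 0.722222·-7.8) / 0.008591 = -0.118532/0.008591 ≈ -13.8.

μ₀ = -13.8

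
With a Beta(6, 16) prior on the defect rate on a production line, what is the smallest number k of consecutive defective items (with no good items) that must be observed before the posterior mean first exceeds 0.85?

After k defective items and 0 good items the posterior is Beta(6+k, 16), with mean (6+k)/(6+16+k).
Set (6+k)/(22+k) > 0.85 and solve: k > (0.85·22 − 6)/(1 − 0.85) = 84.667.
The smallest integer exceeding 84.667 is 85.

k = 85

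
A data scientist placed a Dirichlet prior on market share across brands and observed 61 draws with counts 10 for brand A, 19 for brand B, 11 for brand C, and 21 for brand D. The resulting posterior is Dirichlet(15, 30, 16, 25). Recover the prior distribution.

For a Dirichlet(α) prior with multinomial counts c, the posterior is Dirichlet(α + c) componentwise.
Subtract each count from the matching posterior parameter: 15−10=5, 30−19=11, 16−11=5, 25−21=4.

Dirichlet(5, 11, 5, 4)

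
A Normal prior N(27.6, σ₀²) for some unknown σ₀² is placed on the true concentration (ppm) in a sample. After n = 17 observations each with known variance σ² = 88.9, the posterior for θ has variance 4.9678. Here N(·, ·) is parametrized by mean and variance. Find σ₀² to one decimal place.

For the Normal–Normal model with known σ², precisions add: τ_n = τ₀ + n/σ².
So 1/σ₀² = 1/4.9678 − 17/88.9 = 0.201296 − 0.191226 = 0.010070.
Hence σ₀² = 1/0.010070 ≈ 99.3.

σ₀² = 99.3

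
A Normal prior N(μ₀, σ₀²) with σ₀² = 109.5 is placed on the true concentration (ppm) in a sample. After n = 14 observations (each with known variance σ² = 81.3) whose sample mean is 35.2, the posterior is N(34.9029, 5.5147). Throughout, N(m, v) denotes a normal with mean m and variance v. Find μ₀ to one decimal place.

With known observation variance, the Normal–Normal posterior has precision τ_n = τ₀ + n/σ² and mean μ_n = (τ₀μ₀ + (n/σ²)x̄)/τ_n.
Here τ₀ = 1/109.5 = 0.009132 and τ_data = 14/81.3 = 0.172202, so τ_n = 0.181334.
Rearranging for μ₀: μ₀ = (μ_n·τ_n − τ_data·x̄)/τ₀ = (34.9029·0.181334 − 0.172202·35.2) / 0.009132 = 0.267572/0.009132 ≈ 29.3.

μ₀ = 29.3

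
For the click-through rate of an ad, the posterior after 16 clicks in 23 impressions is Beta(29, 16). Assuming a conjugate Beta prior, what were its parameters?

Beta(13, 9)

A Beta(a, b) prior with s successes and f failures in binomial data gives a Beta(a+s, b+f) posterior.
So a = 29 − 16 = 13 and b = 16 − 7 = 9.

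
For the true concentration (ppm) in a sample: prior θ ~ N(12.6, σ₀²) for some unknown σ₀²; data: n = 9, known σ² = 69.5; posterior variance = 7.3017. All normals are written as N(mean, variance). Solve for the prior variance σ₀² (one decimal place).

σ₀² = 134.1

Posterior precision equals prior precision plus data precision: 1/σ_n² = 1/σ₀² + n/σ².
So 1/σ₀² = 1/7.3017 − 9/69.5 = 0.136954 − 0.129496 = 0.007458.
Hence σ₀² = 1/0.007458 ≈ 134.1.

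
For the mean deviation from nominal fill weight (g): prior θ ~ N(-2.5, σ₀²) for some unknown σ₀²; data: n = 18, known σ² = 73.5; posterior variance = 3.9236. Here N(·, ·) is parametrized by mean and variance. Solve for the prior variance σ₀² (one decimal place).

σ₀² = 100.3

For the Normal–Normal model with known σ², precisions add: τ_n = τ₀ + n/σ².
So 1/σ₀² = 1/3.9236 − 18/73.5 = 0.254868 − 0.244898 = 0.009970.
Hence σ₀² = 1/0.009970 ≈ 100.3.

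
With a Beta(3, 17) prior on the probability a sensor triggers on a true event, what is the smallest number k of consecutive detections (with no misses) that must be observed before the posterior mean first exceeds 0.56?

After k detections and 0 misses the posterior is Beta(3+k, 17), with mean (3+k)/(3+17+k).
Set (3+k)/(20+k) > 0.56 and solve: k > (0.56·20 − 3)/(1 − 0.56) = 18.636.
The smallest integer exceeding 18.636 is 19.

k = 19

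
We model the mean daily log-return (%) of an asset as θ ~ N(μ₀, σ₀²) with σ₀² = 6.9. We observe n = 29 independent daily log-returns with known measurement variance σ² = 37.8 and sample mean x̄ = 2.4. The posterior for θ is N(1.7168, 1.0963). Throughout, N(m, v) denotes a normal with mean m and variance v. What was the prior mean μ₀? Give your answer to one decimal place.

μ₀ = -1.9

The posterior mean is a precision-weighted average: μ_n = (τ₀μ₀ + τ_data·x̄)/(τ₀+τ_data), with τ₀=1/σ₀² and τ_data=n/σ².
Here τ₀ = 1/6.9 = 0.144928 and τ_data = 29/37.8 = 0.767196, so τ_n = 0.912124.
Rearranging for μ₀: μ₀ = (μ_n·τ_n − τ_data·x̄)/τ₀ = (1.7168·0.912124 − 0.767196·2.4) / 0.144928 = -0.275336/0.144928 ≈ -1.9.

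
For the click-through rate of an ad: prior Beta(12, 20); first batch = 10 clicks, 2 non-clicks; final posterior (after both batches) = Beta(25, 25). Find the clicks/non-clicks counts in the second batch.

Sequential conjugate updates are equivalent to a single update on the pooled data, so total successes = posterior α − prior α and total failures = posterior β − prior β.
Total across both batches: 25−12=13 clicks, 25−20=5 non-clicks.
Subtract the first batch: 13−10=3 clicks and 5−2=3 non-clicks.

3 clicks and 3 non-clicks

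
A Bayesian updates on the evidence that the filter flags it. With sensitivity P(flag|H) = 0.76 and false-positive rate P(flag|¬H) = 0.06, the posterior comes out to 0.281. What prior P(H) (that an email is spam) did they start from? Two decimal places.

In odds form, posterior odds = prior odds × likelihood ratio, so prior odds = posterior odds ÷ LR.
Posterior odds = 0.281/(1−0.281) = 0.3908. LR = 0.76/0.06 = 12.6667.
Prior odds = 0.3908/12.6667 = 0.0309, so P(H) = 0.0309/(1+0.0309) ≈ 0.03.

P(H) = 0.03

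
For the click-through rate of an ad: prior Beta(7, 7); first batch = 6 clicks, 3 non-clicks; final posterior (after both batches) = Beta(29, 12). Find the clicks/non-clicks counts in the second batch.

Because Beta–binomial updating is additive in the counts, the combined data contributed (α_post−α_prior, β_post−β_prior) successes and failures.
Total across both batches: 29−7=22 clicks, 12−7=5 non-clicks.
Subtract the first batch: 22−6=16 clicks and 5−3=2 non-clicks.

16 clicks and 2 non-clicks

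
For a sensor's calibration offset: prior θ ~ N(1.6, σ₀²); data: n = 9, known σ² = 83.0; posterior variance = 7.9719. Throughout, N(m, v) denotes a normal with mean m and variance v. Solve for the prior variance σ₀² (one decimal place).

σ₀² = 58.8

Posterior precision equals prior precision plus data precision: 1/σ_n² = 1/σ₀² + n/σ².
So 1/σ₀² = 1/7.9719 − 9/83.0 = 0.125441 − 0.108434 = 0.017007.
Hence σ₀² = 1/0.017007 ≈ 58.8.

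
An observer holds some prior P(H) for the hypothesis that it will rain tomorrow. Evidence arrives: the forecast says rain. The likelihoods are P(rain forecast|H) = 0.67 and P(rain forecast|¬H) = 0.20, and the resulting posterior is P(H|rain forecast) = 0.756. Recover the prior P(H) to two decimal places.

P(H) = 0.48

In odds form, posterior odds = prior odds × likelihood ratio, so prior odds = posterior odds ÷ LR.
Posterior odds = 0.756/(1−0.756) = 3.0984. LR = 0.67/0.20 = 3.3500.
Prior odds = 3.0984/3.3500 = 0.9249, so P(H) = 0.9249/(1+0.9249) ≈ 0.48.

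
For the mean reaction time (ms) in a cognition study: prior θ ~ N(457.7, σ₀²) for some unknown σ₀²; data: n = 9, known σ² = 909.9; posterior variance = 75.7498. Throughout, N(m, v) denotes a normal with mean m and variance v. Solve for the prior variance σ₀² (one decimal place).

σ₀² = 302.1

Posterior precision equals prior precision plus data precision: 1/σ_n² = 1/σ₀² + n/σ².
So 1/σ₀² = 1/75.7498 − 9/909.9 = 0.013201 − 0.009891 = 0.003310.
Hence σ₀² = 1/0.003310 ≈ 302.1.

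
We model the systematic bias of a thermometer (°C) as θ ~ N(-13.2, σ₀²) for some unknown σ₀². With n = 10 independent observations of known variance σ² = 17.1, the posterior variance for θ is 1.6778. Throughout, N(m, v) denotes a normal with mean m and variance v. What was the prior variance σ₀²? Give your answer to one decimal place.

Posterior precision equals prior precision plus data precision: 1/σ_n² = 1/σ₀² + n/σ².
So 1/σ₀² = 1/1.6778 − 10/17.1 = 0.596019 − 0.584795 = 0.011224.
Hence σ₀² = 1/0.011224 ≈ 89.1.

σ₀² = 89.1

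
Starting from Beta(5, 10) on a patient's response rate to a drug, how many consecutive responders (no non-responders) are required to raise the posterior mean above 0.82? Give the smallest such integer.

k = 41

After k responders and 0 non-responders the posterior is Beta(5+k, 10), with mean (5+k)/(5+10+k).
Set (5+k)/(15+k) > 0.82 and solve: k > (0.82·15 − 5)/(1 − 0.82) = 40.556.
The smallest integer exceeding 40.556 is 41.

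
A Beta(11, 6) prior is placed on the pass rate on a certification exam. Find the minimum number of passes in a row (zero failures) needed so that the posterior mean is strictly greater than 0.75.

k = 8

After k passes and 0 failures the posterior is Beta(11+k, 6), with mean (11+k)/(11+6+k).
Set (11+k)/(17+k) > 0.75 and solve: k > (0.75·17 − 11)/(1 − 0.75) = 7.000.
The smallest integer exceeding 7.000 is 8.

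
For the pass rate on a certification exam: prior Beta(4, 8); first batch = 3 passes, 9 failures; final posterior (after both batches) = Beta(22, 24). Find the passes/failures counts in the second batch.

15 passes and 7 failures

Because Beta–binomial updating is additive in the counts, the combined data contributed (α_post−α_prior, β_post−β_prior) successes and failures.
Total across both batches: 22−4=18 passes, 24−8=16 failures.
Subtract the first batch: 18−3=15 passes and 16−9=7 failures.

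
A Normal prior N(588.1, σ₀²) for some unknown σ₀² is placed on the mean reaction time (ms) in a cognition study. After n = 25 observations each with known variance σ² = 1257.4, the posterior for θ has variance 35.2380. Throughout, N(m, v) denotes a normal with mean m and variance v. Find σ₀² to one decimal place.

Posterior precision equals prior precision plus data precision: 1/σ_n² = 1/σ₀² + n/σ².
So 1/σ₀² = 1/35.2380 − 25/1257.4 = 0.028378 − 0.019882 = 0.008496.
Hence σ₀² = 1/0.008496 ≈ 117.7.

σ₀² = 117.7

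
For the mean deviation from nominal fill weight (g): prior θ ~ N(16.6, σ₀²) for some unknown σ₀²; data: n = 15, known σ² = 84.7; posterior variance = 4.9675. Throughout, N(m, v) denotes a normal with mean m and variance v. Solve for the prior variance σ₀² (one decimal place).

For the Normal–Normal model with known σ², precisions add: τ_n = τ₀ + n/σ².
So 1/σ₀² = 1/4.9675 − 15/84.7 = 0.201309 − 0.177096 = 0.024213.
Hence σ₀² = 1/0.024213 ≈ 41.3.

σ₀² = 41.3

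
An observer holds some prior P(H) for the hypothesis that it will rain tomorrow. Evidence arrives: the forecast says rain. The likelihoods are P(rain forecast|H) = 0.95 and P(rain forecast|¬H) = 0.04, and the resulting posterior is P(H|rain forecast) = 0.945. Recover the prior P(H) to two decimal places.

In odds form, posterior odds = prior odds × likelihood ratio, so prior odds = posterior odds ÷ LR.
Posterior odds = 0.945/(1−0.945) = 17.1818. LR = 0.95/0.04 = 23.7500.
Prior odds = 17.1818/23.7500 = 0.7234, so P(H) = 0.7234/(1+0.7234) ≈ 0.42.

P(H) = 0.42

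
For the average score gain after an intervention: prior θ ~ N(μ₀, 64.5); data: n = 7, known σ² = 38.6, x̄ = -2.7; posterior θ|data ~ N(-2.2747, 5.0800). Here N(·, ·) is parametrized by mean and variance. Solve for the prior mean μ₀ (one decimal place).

The posterior mean is a precision-weighted average: μ_n = (τ₀μ₀ + τ_data·x̄)/(τ₀+τ_data), with τ₀=1/σ₀² and τ_data=n/σ².
Here τ₀ = 1/64.5 = 0.015504 and τ_data = 7/38.6 = 0.181347, so τ_n = 0.196851.
Rearranging for μ₀: μ₀ = (μ_n·τ_n − τ_data·x̄)/τ₀ = (-2.2747·0.196851 − 0.181347·-2.7) / 0.015504 = 0.041860/0.015504 ≈ 2.7.

μ₀ = 2.7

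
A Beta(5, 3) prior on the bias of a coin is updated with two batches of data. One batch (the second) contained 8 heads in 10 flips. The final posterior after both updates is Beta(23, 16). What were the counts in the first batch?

Because Beta–binomial updating is additive in the counts, the combined data contributed (α_post−α_prior, β_post−β_prior) successes and failures.
Total across both batches: 23−5=18 heads, 16−3=13 tails.
Subtract the second batch: 18−8=10 heads and 13−2=11 tails.

10 heads and 11 tails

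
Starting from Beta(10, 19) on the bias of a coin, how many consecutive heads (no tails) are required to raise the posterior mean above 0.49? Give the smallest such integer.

After k heads and 0 tails the posterior is Beta(10+k, 19), with mean (10+k)/(10+19+k).
Set (10+k)/(29+k) > 0.49 and solve: k > (0.49·29 − 10)/(1 − 0.49) = 8.255.
The smallest integer exceeding 8.255 is 9, and checking k=9: (19)/(38) = 0.5000 > 0.49.

k = 9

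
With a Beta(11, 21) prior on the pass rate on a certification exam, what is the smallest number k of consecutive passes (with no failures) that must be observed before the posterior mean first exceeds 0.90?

After k passes and 0 failures the posterior is Beta(11+k, 21), with mean (11+k)/(11+21+k).
Set (11+k)/(32+k) > 0.90 and solve: k > (0.90·32 − 11)/(1 − 0.90) = 178.000.
The smallest integer exceeding 178.000 is 179.

k = 179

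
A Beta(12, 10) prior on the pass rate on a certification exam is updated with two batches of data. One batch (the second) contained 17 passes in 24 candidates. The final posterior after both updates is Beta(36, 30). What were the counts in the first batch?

Sequential conjugate updates are equivalent to a single update on the pooled data, so total successes = posterior α − prior α and total failures = posterior β − prior β.
Total across both batches: 36−12=24 passes, 30−10=20 failures.
Subtract the second batch: 24−17=7 passes and 20−7=13 failures.

7 passes and 13 failures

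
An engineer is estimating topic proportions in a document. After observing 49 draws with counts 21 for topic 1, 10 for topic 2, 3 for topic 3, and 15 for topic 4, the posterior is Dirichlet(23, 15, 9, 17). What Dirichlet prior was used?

Dirichlet(2, 5, 6, 2)

For a Dirichlet(α) prior with multinomial counts c, the posterior is Dirichlet(α + c) componentwise.
Subtract each count from the matching posterior parameter: 23−21=2, 15−10=5, 9−3=6, 17−15=2.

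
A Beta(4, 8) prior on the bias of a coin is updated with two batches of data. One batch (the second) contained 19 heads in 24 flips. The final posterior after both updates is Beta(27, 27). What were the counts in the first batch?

Because Beta–binomial updating is additive in the counts, the combined data contributed (α_post−α_prior, β_post−β_prior) successes and failures.
Total across both batches: 27−4=23 heads, 27−8=19 tails.
Subtract the second batch: 23−19=4 heads and 19−5=14 tails.

4 heads and 14 tails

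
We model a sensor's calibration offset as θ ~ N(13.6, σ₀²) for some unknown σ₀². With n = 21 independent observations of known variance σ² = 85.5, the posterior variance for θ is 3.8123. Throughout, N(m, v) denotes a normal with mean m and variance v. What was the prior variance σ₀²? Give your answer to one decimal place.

σ₀² = 59.9

For the Normal–Normal model with known σ², precisions add: τ_n = τ₀ + n/σ².
So 1/σ₀² = 1/3.8123 − 21/85.5 = 0.262309 − 0.245614 = 0.016695.
Hence σ₀² = 1/0.016695 ≈ 59.9.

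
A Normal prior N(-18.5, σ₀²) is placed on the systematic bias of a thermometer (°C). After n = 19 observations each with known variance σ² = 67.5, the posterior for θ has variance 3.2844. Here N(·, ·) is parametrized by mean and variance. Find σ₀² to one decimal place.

For the Normal–Normal model with known σ², precisions add: τ_n = τ₀ + n/σ².
So 1/σ₀² = 1/3.2844 − 19/67.5 = 0.304470 − 0.281481 = 0.022989.
Hence σ₀² = 1/0.022989 ≈ 43.5.

σ₀² = 43.5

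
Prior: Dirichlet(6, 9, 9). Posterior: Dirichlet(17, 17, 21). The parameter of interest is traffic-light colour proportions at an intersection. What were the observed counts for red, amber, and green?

counts (11, 8, 12)

For a Dirichlet(α) prior with multinomial counts c, the posterior is Dirichlet(α + c) componentwise.
Counts are posterior − prior componentwise: 17−6=11, 17−9=8, 21−9=12.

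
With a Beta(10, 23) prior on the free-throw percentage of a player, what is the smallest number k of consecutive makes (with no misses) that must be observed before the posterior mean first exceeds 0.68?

k = 39

After k makes and 0 misses the posterior is Beta(10+k, 23), with mean (10+k)/(10+23+k).
Set (10+k)/(33+k) > 0.68 and solve: k > (0.68·33 − 10)/(1 − 0.68) = 38.875.
The smallest integer exceeding 38.875 is 39.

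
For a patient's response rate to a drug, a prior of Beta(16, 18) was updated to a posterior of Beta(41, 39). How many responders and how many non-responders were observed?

Beta is conjugate to the binomial likelihood: posterior = Beta(α+s, β+f).
So s = 41 − 16 = 25 and f = 39 − 18 = 21.

25 responders and 21 non-responders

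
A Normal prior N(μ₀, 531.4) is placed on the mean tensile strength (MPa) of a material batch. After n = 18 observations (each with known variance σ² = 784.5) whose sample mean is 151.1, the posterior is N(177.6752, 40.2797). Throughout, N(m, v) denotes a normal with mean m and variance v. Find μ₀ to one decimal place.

The posterior mean is a precision-weighted average: μ_n = (τ₀μ₀ + τ_data·x̄)/(τ₀+τ_data), with τ₀=1/σ₀² and τ_data=n/σ².
Here τ₀ = 1/531.4 = 0.001882 and τ_data = 18/784.5 = 0.022945, so τ_n = 0.024827.
Rearranging for μ₀: μ₀ = (μ_n·τ_n − τ_data·x̄)/τ₀ = (177.6752·0.024827 − 0.022945·151.1) / 0.001882 = 0.944153/0.001882 ≈ 501.7.

μ₀ = 501.7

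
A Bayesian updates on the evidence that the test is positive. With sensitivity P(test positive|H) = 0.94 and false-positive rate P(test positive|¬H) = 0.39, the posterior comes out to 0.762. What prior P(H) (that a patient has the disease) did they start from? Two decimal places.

Bayes' rule in odds form gives O(H|E) = O(H)·[P(E|H)/P(E|¬H)], hence O(H) = O(H|E)/LR.
Posterior odds = 0.762/(1−0.762) = 3.2017. LR = 0.94/0.39 = 2.4103.
Prior odds = 3.2017/2.4103 = 1.3283, so P(H) = 1.3283/(1+1.3283) ≈ 0.57.

P(H) = 0.57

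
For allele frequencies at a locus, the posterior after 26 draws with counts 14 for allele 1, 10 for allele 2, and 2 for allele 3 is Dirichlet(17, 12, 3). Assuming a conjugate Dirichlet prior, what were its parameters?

Dirichlet(3, 2, 1)

For a Dirichlet(α) prior with multinomial counts c, the posterior is Dirichlet(α + c) componentwise.
Subtract each count from the matching posterior parameter: 17−14=3, 12−10=2, 3−2=1.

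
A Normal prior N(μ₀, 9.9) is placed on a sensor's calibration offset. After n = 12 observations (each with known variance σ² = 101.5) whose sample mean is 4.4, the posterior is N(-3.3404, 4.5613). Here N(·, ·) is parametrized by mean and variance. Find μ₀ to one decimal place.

The posterior mean is a precision-weighted average: μ_n = (τ₀μ₀ + τ_data·x̄)/(τ₀+τ_data), with τ₀=1/σ₀² and τ_data=n/σ².
Here τ₀ = 1/9.9 = 0.101010 and τ_data = 12/101.5 = 0.118227, so τ_n = 0.219237.
Rearranging for μ₀: μ₀ = (μ_n·τ_n − τ_data·x̄)/τ₀ = (-3.3404·0.219237 − 0.118227·4.4) / 0.101010 = -1.252538/0.101010 ≈ -12.4.

μ₀ = -12.4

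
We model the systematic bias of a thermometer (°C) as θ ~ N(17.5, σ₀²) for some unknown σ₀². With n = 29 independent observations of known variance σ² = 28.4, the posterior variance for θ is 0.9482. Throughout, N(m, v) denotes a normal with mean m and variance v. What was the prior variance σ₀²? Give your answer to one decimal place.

σ₀² = 29.8

For the Normal–Normal model with known σ², precisions add: τ_n = τ₀ + n/σ².
So 1/σ₀² = 1/0.9482 − 29/28.4 = 1.054630 − 1.021127 = 0.033503.
Hence σ₀² = 1/0.033503 ≈ 29.8.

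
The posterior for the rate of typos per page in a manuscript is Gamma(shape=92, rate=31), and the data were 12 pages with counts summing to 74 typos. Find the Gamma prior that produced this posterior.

Gamma–Poisson conjugacy: posterior shape = α + Σxᵢ, posterior rate = β + n.
So α = 92 − 74 = 18 and β = 31 − 12 = 19.

Gamma(shape=18, rate=19)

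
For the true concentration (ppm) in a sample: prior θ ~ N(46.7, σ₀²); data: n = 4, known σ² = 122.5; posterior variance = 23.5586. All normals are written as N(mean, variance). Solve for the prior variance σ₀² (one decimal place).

Posterior precision equals prior precision plus data precision: 1/σ_n² = 1/σ₀² + n/σ².
So 1/σ₀² = 1/23.5586 − 4/122.5 = 0.042447 − 0.032653 = 0.009794.
Hence σ₀² = 1/0.009794 ≈ 102.1.

σ₀² = 102.1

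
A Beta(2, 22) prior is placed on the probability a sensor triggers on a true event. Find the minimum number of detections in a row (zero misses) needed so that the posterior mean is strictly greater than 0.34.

k = 10

After k detections and 0 misses the posterior is Beta(2+k, 22), with mean (2+k)/(2+22+k).
Set (2+k)/(24+k) > 0.34 and solve: k > (0.34·24 − 2)/(1 − 0.34) = 9.333.
The smallest integer exceeding 9.333 is 10, and checking k=10: (12)/(34) = 0.3529 > 0.34.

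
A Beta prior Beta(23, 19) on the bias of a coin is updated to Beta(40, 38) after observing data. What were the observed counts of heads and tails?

Under Beta–binomial conjugacy the posterior parameters are (α+s, β+f).
So s = 40 − 23 = 17 and f = 38 − 19 = 19.

17 heads and 19 tails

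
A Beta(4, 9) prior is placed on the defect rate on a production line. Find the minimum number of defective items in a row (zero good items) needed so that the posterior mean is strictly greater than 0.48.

k = 5

After k defective items and 0 good items the posterior is Beta(4+k, 9), with mean (4+k)/(4+9+k).
Set (4+k)/(13+k) > 0.48 and solve: k > (0.48·13 − 4)/(1 − 0.48) = 4.308.
The smallest integer exceeding 4.308 is 5.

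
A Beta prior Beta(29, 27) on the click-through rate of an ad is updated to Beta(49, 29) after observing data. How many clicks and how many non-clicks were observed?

Beta is conjugate to the binomial likelihood: posterior = Beta(a+s, b+f).
So s = 49 − 29 = 20 and f = 29 − 27 = 2.

20 clicks and 2 non-clicks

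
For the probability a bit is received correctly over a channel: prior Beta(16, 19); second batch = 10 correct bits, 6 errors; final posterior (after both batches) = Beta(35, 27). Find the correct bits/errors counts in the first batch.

9 correct bits and 2 errors

Sequential conjugate updates are equivalent to a single update on the pooled data, so total successes = posterior α − prior α and total failures = posterior β − prior β.
Total across both batches: 35−16=19 correct bits, 27−19=8 errors.
Subtract the second batch: 19−10=9 correct bits and 8−6=2 errors.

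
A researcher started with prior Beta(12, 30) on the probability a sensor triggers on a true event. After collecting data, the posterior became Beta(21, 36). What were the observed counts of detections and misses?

9 detections and 6 misses

A Beta(a, b) prior with s successes and f failures in binomial data gives a Beta(a+s, b+f) posterior.
So s = 21 − 12 = 9 and f = 36 − 30 = 6.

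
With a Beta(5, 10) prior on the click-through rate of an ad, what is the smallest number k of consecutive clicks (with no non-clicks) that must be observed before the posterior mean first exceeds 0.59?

k = 10

After k clicks and 0 non-clicks the posterior is Beta(5+k, 10), with mean (5+k)/(5+10+k).
Set (5+k)/(15+k) > 0.59 and solve: k > (0.59·15 − 5)/(1 − 0.59) = 9.390.
The smallest integer exceeding 9.390 is 10.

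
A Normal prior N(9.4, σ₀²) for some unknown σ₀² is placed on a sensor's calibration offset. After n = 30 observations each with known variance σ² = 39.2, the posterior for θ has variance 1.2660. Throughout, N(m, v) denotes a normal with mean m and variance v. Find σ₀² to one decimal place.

Posterior precision equals prior precision plus data precision: 1/σ_n² = 1/σ₀² + n/σ².
So 1/σ₀² = 1/1.2660 − 30/39.2 = 0.789889 − 0.765306 = 0.024583.
Hence σ₀² = 1/0.024583 ≈ 40.7.

σ₀² = 40.7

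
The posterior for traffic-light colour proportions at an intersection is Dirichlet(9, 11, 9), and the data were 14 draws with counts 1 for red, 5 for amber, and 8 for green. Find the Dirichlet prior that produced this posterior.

For a Dirichlet(α) prior with multinomial counts c, the posterior is Dirichlet(α + c) componentwise.
Subtract each count from the matching posterior parameter: 9−1=8, 11−5=6, 9−8=1.

Dirichlet(8, 6, 1)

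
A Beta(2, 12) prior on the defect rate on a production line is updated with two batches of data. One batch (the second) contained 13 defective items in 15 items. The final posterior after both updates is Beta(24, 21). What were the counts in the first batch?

9 defective items and 7 good items

Sequential conjugate updates are equivalent to a single update on the pooled data, so total successes = posterior α − prior α and total failures = posterior β − prior β.
Total across both batches: 24−2=22 defective items, 21−12=9 good items.
Subtract the second batch: 22−13=9 defective items and 9−2=7 good items.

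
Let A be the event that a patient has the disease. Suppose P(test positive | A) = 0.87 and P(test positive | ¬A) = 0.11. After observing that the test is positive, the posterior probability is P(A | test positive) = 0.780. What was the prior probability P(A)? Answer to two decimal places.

P(A) = 0.31

In odds form, posterior odds = prior odds × likelihood ratio, so prior odds = posterior odds ÷ LR.
Posterior odds = 0.780/(1−0.780) = 3.5455. LR = 0.87/0.11 = 7.9091.
Prior odds = 3.5455/7.9091 = 0.4483, so P(A) = 0.4483/(1+0.4483) ≈ 0.31.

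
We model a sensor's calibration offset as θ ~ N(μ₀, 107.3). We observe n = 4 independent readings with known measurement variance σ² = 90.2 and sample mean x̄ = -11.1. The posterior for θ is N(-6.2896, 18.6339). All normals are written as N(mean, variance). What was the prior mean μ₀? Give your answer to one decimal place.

μ₀ = 16.6

The posterior mean is a precision-weighted average: μ_n = (τ₀μ₀ + τ_data·x̄)/(τ₀+τ_data), with τ₀=1/σ₀² and τ_data=n/σ².
Here τ₀ = 1/107.3 = 0.009320 and τ_data = 4/90.2 = 0.044346, so τ_n = 0.053666.
Rearranging for μ₀: μ₀ = (μ_n·τ_n − τ_data·x̄)/τ₀ = (-6.2896·0.053666 − 0.044346·-11.1) / 0.009320 = 0.154703/0.009320 ≈ 16.6.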